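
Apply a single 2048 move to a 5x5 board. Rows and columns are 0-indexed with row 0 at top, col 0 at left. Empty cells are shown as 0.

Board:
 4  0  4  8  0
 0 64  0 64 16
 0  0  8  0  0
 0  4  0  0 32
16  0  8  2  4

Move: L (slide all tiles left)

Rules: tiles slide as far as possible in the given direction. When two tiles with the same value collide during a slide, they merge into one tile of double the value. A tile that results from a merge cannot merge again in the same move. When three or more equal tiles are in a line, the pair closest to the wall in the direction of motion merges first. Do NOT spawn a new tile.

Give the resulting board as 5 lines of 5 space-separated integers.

Slide left:
row 0: [4, 0, 4, 8, 0] -> [8, 8, 0, 0, 0]
row 1: [0, 64, 0, 64, 16] -> [128, 16, 0, 0, 0]
row 2: [0, 0, 8, 0, 0] -> [8, 0, 0, 0, 0]
row 3: [0, 4, 0, 0, 32] -> [4, 32, 0, 0, 0]
row 4: [16, 0, 8, 2, 4] -> [16, 8, 2, 4, 0]

Answer:   8   8   0   0   0
128  16   0   0   0
  8   0   0   0   0
  4  32   0   0   0
 16   8   2   4   0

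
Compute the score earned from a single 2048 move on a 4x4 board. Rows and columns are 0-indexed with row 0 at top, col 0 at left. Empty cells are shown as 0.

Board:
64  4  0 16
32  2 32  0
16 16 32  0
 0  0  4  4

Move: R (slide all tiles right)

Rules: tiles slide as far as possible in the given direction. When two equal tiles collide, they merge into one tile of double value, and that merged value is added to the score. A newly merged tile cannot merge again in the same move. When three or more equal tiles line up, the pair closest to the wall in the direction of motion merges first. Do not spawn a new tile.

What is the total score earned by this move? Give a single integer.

Slide right:
row 0: [64, 4, 0, 16] -> [0, 64, 4, 16]  score +0 (running 0)
row 1: [32, 2, 32, 0] -> [0, 32, 2, 32]  score +0 (running 0)
row 2: [16, 16, 32, 0] -> [0, 0, 32, 32]  score +32 (running 32)
row 3: [0, 0, 4, 4] -> [0, 0, 0, 8]  score +8 (running 40)
Board after move:
 0 64  4 16
 0 32  2 32
 0  0 32 32
 0  0  0  8

Answer: 40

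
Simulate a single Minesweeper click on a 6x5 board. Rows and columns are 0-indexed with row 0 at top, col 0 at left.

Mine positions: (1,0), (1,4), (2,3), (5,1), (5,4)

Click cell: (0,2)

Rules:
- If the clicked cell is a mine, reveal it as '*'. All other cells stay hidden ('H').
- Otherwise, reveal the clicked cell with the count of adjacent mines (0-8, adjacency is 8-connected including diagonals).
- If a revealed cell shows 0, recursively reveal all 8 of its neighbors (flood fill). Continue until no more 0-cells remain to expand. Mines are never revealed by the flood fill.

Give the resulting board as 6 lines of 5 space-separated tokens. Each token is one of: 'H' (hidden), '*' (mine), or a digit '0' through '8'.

H 1 0 1 H
H 1 1 2 H
H H H H H
H H H H H
H H H H H
H H H H H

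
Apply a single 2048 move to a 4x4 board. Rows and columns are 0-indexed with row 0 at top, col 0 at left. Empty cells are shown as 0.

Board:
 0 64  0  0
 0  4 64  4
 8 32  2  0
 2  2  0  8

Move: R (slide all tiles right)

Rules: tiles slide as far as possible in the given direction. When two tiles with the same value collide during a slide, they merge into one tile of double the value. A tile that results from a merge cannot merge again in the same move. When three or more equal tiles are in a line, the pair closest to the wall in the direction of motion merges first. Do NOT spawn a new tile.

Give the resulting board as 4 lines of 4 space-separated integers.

Answer:  0  0  0 64
 0  4 64  4
 0  8 32  2
 0  0  4  8

Derivation:
Slide right:
row 0: [0, 64, 0, 0] -> [0, 0, 0, 64]
row 1: [0, 4, 64, 4] -> [0, 4, 64, 4]
row 2: [8, 32, 2, 0] -> [0, 8, 32, 2]
row 3: [2, 2, 0, 8] -> [0, 0, 4, 8]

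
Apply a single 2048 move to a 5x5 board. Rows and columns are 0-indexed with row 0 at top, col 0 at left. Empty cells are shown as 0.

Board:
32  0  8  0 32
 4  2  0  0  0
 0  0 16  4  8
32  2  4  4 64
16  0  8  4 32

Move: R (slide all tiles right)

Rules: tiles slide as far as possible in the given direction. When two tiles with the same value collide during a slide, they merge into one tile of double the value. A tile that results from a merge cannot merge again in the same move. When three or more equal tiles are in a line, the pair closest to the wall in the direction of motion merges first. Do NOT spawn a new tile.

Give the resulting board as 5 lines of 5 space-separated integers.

Slide right:
row 0: [32, 0, 8, 0, 32] -> [0, 0, 32, 8, 32]
row 1: [4, 2, 0, 0, 0] -> [0, 0, 0, 4, 2]
row 2: [0, 0, 16, 4, 8] -> [0, 0, 16, 4, 8]
row 3: [32, 2, 4, 4, 64] -> [0, 32, 2, 8, 64]
row 4: [16, 0, 8, 4, 32] -> [0, 16, 8, 4, 32]

Answer:  0  0 32  8 32
 0  0  0  4  2
 0  0 16  4  8
 0 32  2  8 64
 0 16  8  4 32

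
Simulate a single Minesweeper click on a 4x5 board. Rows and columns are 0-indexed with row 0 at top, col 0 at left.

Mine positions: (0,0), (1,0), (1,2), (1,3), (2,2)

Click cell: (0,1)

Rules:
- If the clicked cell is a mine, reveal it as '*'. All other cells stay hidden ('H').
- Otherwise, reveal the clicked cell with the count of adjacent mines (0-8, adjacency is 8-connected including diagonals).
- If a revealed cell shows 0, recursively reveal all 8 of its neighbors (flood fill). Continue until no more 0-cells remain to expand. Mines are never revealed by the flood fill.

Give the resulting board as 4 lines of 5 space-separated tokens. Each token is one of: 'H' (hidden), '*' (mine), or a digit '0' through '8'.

H 3 H H H
H H H H H
H H H H H
H H H H H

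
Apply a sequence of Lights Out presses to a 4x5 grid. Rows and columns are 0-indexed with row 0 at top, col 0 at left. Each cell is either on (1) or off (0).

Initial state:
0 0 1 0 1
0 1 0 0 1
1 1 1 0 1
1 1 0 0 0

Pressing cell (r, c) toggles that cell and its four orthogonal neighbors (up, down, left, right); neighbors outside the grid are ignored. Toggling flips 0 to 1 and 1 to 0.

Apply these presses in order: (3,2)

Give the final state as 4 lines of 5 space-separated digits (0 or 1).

Answer: 0 0 1 0 1
0 1 0 0 1
1 1 0 0 1
1 0 1 1 0

Derivation:
After press 1 at (3,2):
0 0 1 0 1
0 1 0 0 1
1 1 0 0 1
1 0 1 1 0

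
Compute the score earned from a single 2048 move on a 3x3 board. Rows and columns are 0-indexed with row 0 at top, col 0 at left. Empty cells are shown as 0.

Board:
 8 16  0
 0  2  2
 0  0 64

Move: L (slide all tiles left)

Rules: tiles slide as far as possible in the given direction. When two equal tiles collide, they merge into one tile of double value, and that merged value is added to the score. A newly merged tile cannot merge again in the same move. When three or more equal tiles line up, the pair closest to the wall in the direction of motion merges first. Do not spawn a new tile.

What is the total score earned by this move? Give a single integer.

Slide left:
row 0: [8, 16, 0] -> [8, 16, 0]  score +0 (running 0)
row 1: [0, 2, 2] -> [4, 0, 0]  score +4 (running 4)
row 2: [0, 0, 64] -> [64, 0, 0]  score +0 (running 4)
Board after move:
 8 16  0
 4  0  0
64  0  0

Answer: 4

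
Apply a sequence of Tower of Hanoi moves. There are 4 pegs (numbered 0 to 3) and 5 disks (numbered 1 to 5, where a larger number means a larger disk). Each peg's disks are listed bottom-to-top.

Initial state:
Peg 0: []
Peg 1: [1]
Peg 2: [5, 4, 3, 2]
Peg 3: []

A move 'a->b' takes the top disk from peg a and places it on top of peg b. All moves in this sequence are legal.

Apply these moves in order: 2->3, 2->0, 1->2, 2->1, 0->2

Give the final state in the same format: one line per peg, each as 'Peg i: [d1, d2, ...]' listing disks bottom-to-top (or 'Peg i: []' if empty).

After move 1 (2->3):
Peg 0: []
Peg 1: [1]
Peg 2: [5, 4, 3]
Peg 3: [2]

After move 2 (2->0):
Peg 0: [3]
Peg 1: [1]
Peg 2: [5, 4]
Peg 3: [2]

After move 3 (1->2):
Peg 0: [3]
Peg 1: []
Peg 2: [5, 4, 1]
Peg 3: [2]

After move 4 (2->1):
Peg 0: [3]
Peg 1: [1]
Peg 2: [5, 4]
Peg 3: [2]

After move 5 (0->2):
Peg 0: []
Peg 1: [1]
Peg 2: [5, 4, 3]
Peg 3: [2]

Answer: Peg 0: []
Peg 1: [1]
Peg 2: [5, 4, 3]
Peg 3: [2]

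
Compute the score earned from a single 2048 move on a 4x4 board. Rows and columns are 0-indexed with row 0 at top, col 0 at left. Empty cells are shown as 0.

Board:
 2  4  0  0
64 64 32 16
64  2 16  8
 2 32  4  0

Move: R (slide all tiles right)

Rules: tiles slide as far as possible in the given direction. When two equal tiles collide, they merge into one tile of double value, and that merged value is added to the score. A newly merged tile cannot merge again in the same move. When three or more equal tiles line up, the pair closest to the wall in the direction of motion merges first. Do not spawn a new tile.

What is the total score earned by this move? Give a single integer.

Slide right:
row 0: [2, 4, 0, 0] -> [0, 0, 2, 4]  score +0 (running 0)
row 1: [64, 64, 32, 16] -> [0, 128, 32, 16]  score +128 (running 128)
row 2: [64, 2, 16, 8] -> [64, 2, 16, 8]  score +0 (running 128)
row 3: [2, 32, 4, 0] -> [0, 2, 32, 4]  score +0 (running 128)
Board after move:
  0   0   2   4
  0 128  32  16
 64   2  16   8
  0   2  32   4

Answer: 128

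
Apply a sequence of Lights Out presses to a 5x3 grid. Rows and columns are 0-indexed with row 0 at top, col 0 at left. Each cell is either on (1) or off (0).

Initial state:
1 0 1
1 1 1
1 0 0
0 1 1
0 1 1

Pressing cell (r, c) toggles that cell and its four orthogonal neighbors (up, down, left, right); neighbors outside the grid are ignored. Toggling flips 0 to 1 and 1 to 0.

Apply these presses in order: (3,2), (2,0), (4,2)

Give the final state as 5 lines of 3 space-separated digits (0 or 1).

After press 1 at (3,2):
1 0 1
1 1 1
1 0 1
0 0 0
0 1 0

After press 2 at (2,0):
1 0 1
0 1 1
0 1 1
1 0 0
0 1 0

After press 3 at (4,2):
1 0 1
0 1 1
0 1 1
1 0 1
0 0 1

Answer: 1 0 1
0 1 1
0 1 1
1 0 1
0 0 1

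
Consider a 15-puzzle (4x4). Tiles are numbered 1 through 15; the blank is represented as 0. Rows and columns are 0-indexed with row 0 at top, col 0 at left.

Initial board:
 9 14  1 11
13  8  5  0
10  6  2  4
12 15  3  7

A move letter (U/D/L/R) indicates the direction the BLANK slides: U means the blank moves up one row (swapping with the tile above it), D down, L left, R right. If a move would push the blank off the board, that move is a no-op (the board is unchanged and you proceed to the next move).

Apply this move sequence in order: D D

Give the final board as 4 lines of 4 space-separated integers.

After move 1 (D):
 9 14  1 11
13  8  5  4
10  6  2  0
12 15  3  7

After move 2 (D):
 9 14  1 11
13  8  5  4
10  6  2  7
12 15  3  0

Answer:  9 14  1 11
13  8  5  4
10  6  2  7
12 15  3  0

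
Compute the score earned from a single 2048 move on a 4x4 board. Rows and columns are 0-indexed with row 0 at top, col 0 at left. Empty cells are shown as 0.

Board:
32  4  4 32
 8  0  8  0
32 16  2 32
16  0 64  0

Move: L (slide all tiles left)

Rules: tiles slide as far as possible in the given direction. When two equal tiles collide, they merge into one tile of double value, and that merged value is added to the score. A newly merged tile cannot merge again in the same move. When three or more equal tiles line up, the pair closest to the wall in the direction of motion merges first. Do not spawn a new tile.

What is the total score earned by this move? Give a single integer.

Answer: 24

Derivation:
Slide left:
row 0: [32, 4, 4, 32] -> [32, 8, 32, 0]  score +8 (running 8)
row 1: [8, 0, 8, 0] -> [16, 0, 0, 0]  score +16 (running 24)
row 2: [32, 16, 2, 32] -> [32, 16, 2, 32]  score +0 (running 24)
row 3: [16, 0, 64, 0] -> [16, 64, 0, 0]  score +0 (running 24)
Board after move:
32  8 32  0
16  0  0  0
32 16  2 32
16 64  0  0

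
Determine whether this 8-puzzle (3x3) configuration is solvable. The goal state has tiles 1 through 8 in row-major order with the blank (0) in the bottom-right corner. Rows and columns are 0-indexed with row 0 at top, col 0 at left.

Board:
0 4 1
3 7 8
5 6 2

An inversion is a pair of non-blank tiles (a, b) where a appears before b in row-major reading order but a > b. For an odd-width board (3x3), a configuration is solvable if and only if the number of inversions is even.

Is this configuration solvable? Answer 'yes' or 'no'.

Answer: yes

Derivation:
Inversions (pairs i<j in row-major order where tile[i] > tile[j] > 0): 12
12 is even, so the puzzle is solvable.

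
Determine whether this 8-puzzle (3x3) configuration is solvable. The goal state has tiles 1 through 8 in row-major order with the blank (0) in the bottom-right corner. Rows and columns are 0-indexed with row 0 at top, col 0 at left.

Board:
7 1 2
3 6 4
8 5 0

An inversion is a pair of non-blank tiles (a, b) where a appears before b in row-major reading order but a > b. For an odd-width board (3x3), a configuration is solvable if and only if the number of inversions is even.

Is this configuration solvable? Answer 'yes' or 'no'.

Answer: no

Derivation:
Inversions (pairs i<j in row-major order where tile[i] > tile[j] > 0): 9
9 is odd, so the puzzle is not solvable.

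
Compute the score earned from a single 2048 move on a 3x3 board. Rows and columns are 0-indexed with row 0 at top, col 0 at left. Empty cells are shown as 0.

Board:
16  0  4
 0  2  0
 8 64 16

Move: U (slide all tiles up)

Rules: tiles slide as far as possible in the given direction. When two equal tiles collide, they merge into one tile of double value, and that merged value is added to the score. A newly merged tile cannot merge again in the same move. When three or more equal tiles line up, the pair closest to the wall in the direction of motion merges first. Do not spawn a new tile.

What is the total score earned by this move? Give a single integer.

Slide up:
col 0: [16, 0, 8] -> [16, 8, 0]  score +0 (running 0)
col 1: [0, 2, 64] -> [2, 64, 0]  score +0 (running 0)
col 2: [4, 0, 16] -> [4, 16, 0]  score +0 (running 0)
Board after move:
16  2  4
 8 64 16
 0  0  0

Answer: 0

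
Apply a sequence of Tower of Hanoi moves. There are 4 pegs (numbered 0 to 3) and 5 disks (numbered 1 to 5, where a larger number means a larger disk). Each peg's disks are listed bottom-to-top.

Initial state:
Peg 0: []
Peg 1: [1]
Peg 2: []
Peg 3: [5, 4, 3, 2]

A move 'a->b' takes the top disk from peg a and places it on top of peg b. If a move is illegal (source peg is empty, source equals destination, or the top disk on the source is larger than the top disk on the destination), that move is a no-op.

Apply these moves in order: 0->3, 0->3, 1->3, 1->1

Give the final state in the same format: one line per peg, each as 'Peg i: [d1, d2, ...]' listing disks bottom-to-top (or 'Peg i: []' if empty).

Answer: Peg 0: []
Peg 1: []
Peg 2: []
Peg 3: [5, 4, 3, 2, 1]

Derivation:
After move 1 (0->3):
Peg 0: []
Peg 1: [1]
Peg 2: []
Peg 3: [5, 4, 3, 2]

After move 2 (0->3):
Peg 0: []
Peg 1: [1]
Peg 2: []
Peg 3: [5, 4, 3, 2]

After move 3 (1->3):
Peg 0: []
Peg 1: []
Peg 2: []
Peg 3: [5, 4, 3, 2, 1]

After move 4 (1->1):
Peg 0: []
Peg 1: []
Peg 2: []
Peg 3: [5, 4, 3, 2, 1]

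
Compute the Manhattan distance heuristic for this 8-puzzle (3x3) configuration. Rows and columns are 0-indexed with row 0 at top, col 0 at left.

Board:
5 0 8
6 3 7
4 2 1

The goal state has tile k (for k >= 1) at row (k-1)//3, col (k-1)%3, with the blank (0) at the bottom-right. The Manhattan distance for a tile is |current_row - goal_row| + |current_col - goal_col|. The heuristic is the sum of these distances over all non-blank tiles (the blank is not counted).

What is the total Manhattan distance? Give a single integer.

Answer: 19

Derivation:
Tile 5: (0,0)->(1,1) = 2
Tile 8: (0,2)->(2,1) = 3
Tile 6: (1,0)->(1,2) = 2
Tile 3: (1,1)->(0,2) = 2
Tile 7: (1,2)->(2,0) = 3
Tile 4: (2,0)->(1,0) = 1
Tile 2: (2,1)->(0,1) = 2
Tile 1: (2,2)->(0,0) = 4
Sum: 2 + 3 + 2 + 2 + 3 + 1 + 2 + 4 = 19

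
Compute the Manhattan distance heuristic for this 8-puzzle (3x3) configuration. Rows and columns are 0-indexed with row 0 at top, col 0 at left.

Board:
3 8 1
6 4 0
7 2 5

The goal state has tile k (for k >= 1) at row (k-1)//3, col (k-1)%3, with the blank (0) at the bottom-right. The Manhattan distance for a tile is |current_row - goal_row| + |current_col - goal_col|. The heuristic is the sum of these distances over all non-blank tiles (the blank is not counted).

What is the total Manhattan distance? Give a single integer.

Tile 3: (0,0)->(0,2) = 2
Tile 8: (0,1)->(2,1) = 2
Tile 1: (0,2)->(0,0) = 2
Tile 6: (1,0)->(1,2) = 2
Tile 4: (1,1)->(1,0) = 1
Tile 7: (2,0)->(2,0) = 0
Tile 2: (2,1)->(0,1) = 2
Tile 5: (2,2)->(1,1) = 2
Sum: 2 + 2 + 2 + 2 + 1 + 0 + 2 + 2 = 13

Answer: 13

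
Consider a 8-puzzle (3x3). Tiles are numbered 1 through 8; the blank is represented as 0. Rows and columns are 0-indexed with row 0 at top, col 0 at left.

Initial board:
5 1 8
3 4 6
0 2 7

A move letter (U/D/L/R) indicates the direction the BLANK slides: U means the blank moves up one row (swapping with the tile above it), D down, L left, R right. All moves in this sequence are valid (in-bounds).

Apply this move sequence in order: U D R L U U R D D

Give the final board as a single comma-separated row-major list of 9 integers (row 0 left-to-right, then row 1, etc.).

Answer: 1, 4, 8, 5, 2, 6, 3, 0, 7

Derivation:
After move 1 (U):
5 1 8
0 4 6
3 2 7

After move 2 (D):
5 1 8
3 4 6
0 2 7

After move 3 (R):
5 1 8
3 4 6
2 0 7

After move 4 (L):
5 1 8
3 4 6
0 2 7

After move 5 (U):
5 1 8
0 4 6
3 2 7

After move 6 (U):
0 1 8
5 4 6
3 2 7

After move 7 (R):
1 0 8
5 4 6
3 2 7

After move 8 (D):
1 4 8
5 0 6
3 2 7

After move 9 (D):
1 4 8
5 2 6
3 0 7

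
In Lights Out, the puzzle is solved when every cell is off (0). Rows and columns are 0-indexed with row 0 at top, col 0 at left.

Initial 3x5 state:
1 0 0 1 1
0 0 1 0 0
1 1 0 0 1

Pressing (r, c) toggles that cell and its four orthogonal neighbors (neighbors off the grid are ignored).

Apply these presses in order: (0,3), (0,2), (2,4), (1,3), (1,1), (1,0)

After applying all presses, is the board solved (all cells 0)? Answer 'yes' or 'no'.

After press 1 at (0,3):
1 0 1 0 0
0 0 1 1 0
1 1 0 0 1

After press 2 at (0,2):
1 1 0 1 0
0 0 0 1 0
1 1 0 0 1

After press 3 at (2,4):
1 1 0 1 0
0 0 0 1 1
1 1 0 1 0

After press 4 at (1,3):
1 1 0 0 0
0 0 1 0 0
1 1 0 0 0

After press 5 at (1,1):
1 0 0 0 0
1 1 0 0 0
1 0 0 0 0

After press 6 at (1,0):
0 0 0 0 0
0 0 0 0 0
0 0 0 0 0

Lights still on: 0

Answer: yes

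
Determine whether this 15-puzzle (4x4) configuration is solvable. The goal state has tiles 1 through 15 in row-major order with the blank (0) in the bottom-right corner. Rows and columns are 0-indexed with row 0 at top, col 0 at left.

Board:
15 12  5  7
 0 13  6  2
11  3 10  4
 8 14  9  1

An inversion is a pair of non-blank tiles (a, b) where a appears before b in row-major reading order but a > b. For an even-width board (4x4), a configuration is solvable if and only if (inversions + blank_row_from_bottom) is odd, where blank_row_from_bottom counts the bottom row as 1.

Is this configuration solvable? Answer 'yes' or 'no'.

Answer: yes

Derivation:
Inversions: 64
Blank is in row 1 (0-indexed from top), which is row 3 counting from the bottom (bottom = 1).
64 + 3 = 67, which is odd, so the puzzle is solvable.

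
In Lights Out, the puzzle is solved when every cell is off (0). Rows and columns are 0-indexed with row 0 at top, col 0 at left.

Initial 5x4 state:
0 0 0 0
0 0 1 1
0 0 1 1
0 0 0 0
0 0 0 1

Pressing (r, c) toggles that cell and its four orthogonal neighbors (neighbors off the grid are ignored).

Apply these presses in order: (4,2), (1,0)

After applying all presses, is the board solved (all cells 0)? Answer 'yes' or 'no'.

Answer: no

Derivation:
After press 1 at (4,2):
0 0 0 0
0 0 1 1
0 0 1 1
0 0 1 0
0 1 1 0

After press 2 at (1,0):
1 0 0 0
1 1 1 1
1 0 1 1
0 0 1 0
0 1 1 0

Lights still on: 11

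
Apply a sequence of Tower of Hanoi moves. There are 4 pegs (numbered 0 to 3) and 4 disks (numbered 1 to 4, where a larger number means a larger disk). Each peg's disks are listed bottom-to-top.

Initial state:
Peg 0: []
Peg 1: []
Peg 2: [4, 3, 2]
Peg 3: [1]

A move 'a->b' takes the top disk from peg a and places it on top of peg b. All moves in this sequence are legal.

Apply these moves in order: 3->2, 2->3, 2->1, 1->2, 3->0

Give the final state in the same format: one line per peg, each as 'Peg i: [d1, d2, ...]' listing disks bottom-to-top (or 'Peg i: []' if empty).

After move 1 (3->2):
Peg 0: []
Peg 1: []
Peg 2: [4, 3, 2, 1]
Peg 3: []

After move 2 (2->3):
Peg 0: []
Peg 1: []
Peg 2: [4, 3, 2]
Peg 3: [1]

After move 3 (2->1):
Peg 0: []
Peg 1: [2]
Peg 2: [4, 3]
Peg 3: [1]

After move 4 (1->2):
Peg 0: []
Peg 1: []
Peg 2: [4, 3, 2]
Peg 3: [1]

After move 5 (3->0):
Peg 0: [1]
Peg 1: []
Peg 2: [4, 3, 2]
Peg 3: []

Answer: Peg 0: [1]
Peg 1: []
Peg 2: [4, 3, 2]
Peg 3: []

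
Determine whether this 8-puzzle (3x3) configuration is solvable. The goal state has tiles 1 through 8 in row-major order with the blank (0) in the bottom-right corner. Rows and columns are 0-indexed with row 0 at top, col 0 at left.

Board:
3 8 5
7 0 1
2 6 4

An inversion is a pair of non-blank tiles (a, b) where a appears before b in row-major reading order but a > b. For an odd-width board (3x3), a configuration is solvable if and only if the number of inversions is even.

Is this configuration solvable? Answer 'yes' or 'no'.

Inversions (pairs i<j in row-major order where tile[i] > tile[j] > 0): 16
16 is even, so the puzzle is solvable.

Answer: yes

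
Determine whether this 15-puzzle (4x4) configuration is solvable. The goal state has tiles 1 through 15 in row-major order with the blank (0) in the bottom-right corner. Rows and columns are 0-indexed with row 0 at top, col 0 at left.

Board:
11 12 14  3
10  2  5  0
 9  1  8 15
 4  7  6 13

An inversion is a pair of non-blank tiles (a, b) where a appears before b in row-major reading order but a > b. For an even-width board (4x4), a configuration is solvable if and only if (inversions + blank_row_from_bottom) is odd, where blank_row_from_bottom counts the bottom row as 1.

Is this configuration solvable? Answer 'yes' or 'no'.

Answer: no

Derivation:
Inversions: 57
Blank is in row 1 (0-indexed from top), which is row 3 counting from the bottom (bottom = 1).
57 + 3 = 60, which is even, so the puzzle is not solvable.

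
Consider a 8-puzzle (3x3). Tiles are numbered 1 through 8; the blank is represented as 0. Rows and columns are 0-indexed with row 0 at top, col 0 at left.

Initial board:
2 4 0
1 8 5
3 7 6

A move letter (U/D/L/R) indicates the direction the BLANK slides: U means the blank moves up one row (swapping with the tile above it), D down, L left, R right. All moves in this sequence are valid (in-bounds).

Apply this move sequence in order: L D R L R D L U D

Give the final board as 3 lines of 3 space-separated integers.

After move 1 (L):
2 0 4
1 8 5
3 7 6

After move 2 (D):
2 8 4
1 0 5
3 7 6

After move 3 (R):
2 8 4
1 5 0
3 7 6

After move 4 (L):
2 8 4
1 0 5
3 7 6

After move 5 (R):
2 8 4
1 5 0
3 7 6

After move 6 (D):
2 8 4
1 5 6
3 7 0

After move 7 (L):
2 8 4
1 5 6
3 0 7

After move 8 (U):
2 8 4
1 0 6
3 5 7

After move 9 (D):
2 8 4
1 5 6
3 0 7

Answer: 2 8 4
1 5 6
3 0 7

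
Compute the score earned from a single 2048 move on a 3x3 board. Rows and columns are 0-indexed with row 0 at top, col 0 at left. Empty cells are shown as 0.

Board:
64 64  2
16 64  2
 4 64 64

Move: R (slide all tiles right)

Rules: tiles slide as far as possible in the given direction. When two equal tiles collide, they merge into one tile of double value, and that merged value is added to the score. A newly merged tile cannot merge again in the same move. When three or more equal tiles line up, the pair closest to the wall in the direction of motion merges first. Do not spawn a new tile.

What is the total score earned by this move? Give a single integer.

Slide right:
row 0: [64, 64, 2] -> [0, 128, 2]  score +128 (running 128)
row 1: [16, 64, 2] -> [16, 64, 2]  score +0 (running 128)
row 2: [4, 64, 64] -> [0, 4, 128]  score +128 (running 256)
Board after move:
  0 128   2
 16  64   2
  0   4 128

Answer: 256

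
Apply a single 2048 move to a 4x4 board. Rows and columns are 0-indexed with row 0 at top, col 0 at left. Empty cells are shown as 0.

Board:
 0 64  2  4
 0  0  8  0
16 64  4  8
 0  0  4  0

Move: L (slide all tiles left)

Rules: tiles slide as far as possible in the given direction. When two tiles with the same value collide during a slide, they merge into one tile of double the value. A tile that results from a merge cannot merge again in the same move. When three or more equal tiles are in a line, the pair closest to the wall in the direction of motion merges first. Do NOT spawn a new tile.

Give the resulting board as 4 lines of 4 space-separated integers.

Slide left:
row 0: [0, 64, 2, 4] -> [64, 2, 4, 0]
row 1: [0, 0, 8, 0] -> [8, 0, 0, 0]
row 2: [16, 64, 4, 8] -> [16, 64, 4, 8]
row 3: [0, 0, 4, 0] -> [4, 0, 0, 0]

Answer: 64  2  4  0
 8  0  0  0
16 64  4  8
 4  0  0  0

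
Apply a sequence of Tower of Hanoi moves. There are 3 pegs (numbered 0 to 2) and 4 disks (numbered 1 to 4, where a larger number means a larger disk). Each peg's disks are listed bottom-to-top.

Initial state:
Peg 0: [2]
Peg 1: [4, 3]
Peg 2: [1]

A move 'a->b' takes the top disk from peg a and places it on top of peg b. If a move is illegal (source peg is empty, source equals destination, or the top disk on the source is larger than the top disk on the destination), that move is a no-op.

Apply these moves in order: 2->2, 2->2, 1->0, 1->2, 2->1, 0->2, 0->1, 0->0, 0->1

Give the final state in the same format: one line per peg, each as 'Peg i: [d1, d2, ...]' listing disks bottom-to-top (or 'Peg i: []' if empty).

After move 1 (2->2):
Peg 0: [2]
Peg 1: [4, 3]
Peg 2: [1]

After move 2 (2->2):
Peg 0: [2]
Peg 1: [4, 3]
Peg 2: [1]

After move 3 (1->0):
Peg 0: [2]
Peg 1: [4, 3]
Peg 2: [1]

After move 4 (1->2):
Peg 0: [2]
Peg 1: [4, 3]
Peg 2: [1]

After move 5 (2->1):
Peg 0: [2]
Peg 1: [4, 3, 1]
Peg 2: []

After move 6 (0->2):
Peg 0: []
Peg 1: [4, 3, 1]
Peg 2: [2]

After move 7 (0->1):
Peg 0: []
Peg 1: [4, 3, 1]
Peg 2: [2]

After move 8 (0->0):
Peg 0: []
Peg 1: [4, 3, 1]
Peg 2: [2]

After move 9 (0->1):
Peg 0: []
Peg 1: [4, 3, 1]
Peg 2: [2]

Answer: Peg 0: []
Peg 1: [4, 3, 1]
Peg 2: [2]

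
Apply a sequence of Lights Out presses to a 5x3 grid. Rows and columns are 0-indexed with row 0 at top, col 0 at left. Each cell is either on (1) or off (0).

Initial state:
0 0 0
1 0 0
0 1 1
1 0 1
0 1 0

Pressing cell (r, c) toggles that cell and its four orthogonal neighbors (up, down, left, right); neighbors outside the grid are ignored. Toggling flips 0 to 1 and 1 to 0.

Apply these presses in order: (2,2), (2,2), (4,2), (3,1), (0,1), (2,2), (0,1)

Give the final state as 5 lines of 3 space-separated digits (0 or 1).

After press 1 at (2,2):
0 0 0
1 0 1
0 0 0
1 0 0
0 1 0

After press 2 at (2,2):
0 0 0
1 0 0
0 1 1
1 0 1
0 1 0

After press 3 at (4,2):
0 0 0
1 0 0
0 1 1
1 0 0
0 0 1

After press 4 at (3,1):
0 0 0
1 0 0
0 0 1
0 1 1
0 1 1

After press 5 at (0,1):
1 1 1
1 1 0
0 0 1
0 1 1
0 1 1

After press 6 at (2,2):
1 1 1
1 1 1
0 1 0
0 1 0
0 1 1

After press 7 at (0,1):
0 0 0
1 0 1
0 1 0
0 1 0
0 1 1

Answer: 0 0 0
1 0 1
0 1 0
0 1 0
0 1 1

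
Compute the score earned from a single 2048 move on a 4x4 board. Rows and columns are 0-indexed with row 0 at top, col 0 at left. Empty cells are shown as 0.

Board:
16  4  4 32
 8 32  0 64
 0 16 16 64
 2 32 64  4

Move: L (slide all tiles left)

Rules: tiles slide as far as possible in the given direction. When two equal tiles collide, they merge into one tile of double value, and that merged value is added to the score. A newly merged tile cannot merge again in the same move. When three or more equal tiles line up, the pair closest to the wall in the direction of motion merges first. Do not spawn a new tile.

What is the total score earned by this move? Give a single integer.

Answer: 40

Derivation:
Slide left:
row 0: [16, 4, 4, 32] -> [16, 8, 32, 0]  score +8 (running 8)
row 1: [8, 32, 0, 64] -> [8, 32, 64, 0]  score +0 (running 8)
row 2: [0, 16, 16, 64] -> [32, 64, 0, 0]  score +32 (running 40)
row 3: [2, 32, 64, 4] -> [2, 32, 64, 4]  score +0 (running 40)
Board after move:
16  8 32  0
 8 32 64  0
32 64  0  0
 2 32 64  4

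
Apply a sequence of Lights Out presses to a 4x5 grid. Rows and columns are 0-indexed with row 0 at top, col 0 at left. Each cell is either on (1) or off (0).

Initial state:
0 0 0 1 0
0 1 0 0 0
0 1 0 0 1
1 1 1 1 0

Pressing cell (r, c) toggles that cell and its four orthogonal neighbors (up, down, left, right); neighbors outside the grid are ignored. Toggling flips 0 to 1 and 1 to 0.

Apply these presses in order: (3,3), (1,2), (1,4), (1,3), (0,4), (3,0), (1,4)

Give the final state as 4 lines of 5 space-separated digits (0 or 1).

Answer: 0 0 1 1 1
0 0 0 0 0
1 1 1 0 1
0 0 0 0 1

Derivation:
After press 1 at (3,3):
0 0 0 1 0
0 1 0 0 0
0 1 0 1 1
1 1 0 0 1

After press 2 at (1,2):
0 0 1 1 0
0 0 1 1 0
0 1 1 1 1
1 1 0 0 1

After press 3 at (1,4):
0 0 1 1 1
0 0 1 0 1
0 1 1 1 0
1 1 0 0 1

After press 4 at (1,3):
0 0 1 0 1
0 0 0 1 0
0 1 1 0 0
1 1 0 0 1

After press 5 at (0,4):
0 0 1 1 0
0 0 0 1 1
0 1 1 0 0
1 1 0 0 1

After press 6 at (3,0):
0 0 1 1 0
0 0 0 1 1
1 1 1 0 0
0 0 0 0 1

After press 7 at (1,4):
0 0 1 1 1
0 0 0 0 0
1 1 1 0 1
0 0 0 0 1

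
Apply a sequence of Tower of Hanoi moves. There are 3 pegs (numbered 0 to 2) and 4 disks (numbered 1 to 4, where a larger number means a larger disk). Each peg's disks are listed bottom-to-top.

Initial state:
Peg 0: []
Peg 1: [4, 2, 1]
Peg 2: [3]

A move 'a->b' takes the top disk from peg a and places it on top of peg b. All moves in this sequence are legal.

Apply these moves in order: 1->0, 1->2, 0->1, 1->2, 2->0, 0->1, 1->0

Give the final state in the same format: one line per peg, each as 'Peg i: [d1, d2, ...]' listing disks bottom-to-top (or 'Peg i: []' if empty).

Answer: Peg 0: [1]
Peg 1: [4]
Peg 2: [3, 2]

Derivation:
After move 1 (1->0):
Peg 0: [1]
Peg 1: [4, 2]
Peg 2: [3]

After move 2 (1->2):
Peg 0: [1]
Peg 1: [4]
Peg 2: [3, 2]

After move 3 (0->1):
Peg 0: []
Peg 1: [4, 1]
Peg 2: [3, 2]

After move 4 (1->2):
Peg 0: []
Peg 1: [4]
Peg 2: [3, 2, 1]

After move 5 (2->0):
Peg 0: [1]
Peg 1: [4]
Peg 2: [3, 2]

After move 6 (0->1):
Peg 0: []
Peg 1: [4, 1]
Peg 2: [3, 2]

After move 7 (1->0):
Peg 0: [1]
Peg 1: [4]
Peg 2: [3, 2]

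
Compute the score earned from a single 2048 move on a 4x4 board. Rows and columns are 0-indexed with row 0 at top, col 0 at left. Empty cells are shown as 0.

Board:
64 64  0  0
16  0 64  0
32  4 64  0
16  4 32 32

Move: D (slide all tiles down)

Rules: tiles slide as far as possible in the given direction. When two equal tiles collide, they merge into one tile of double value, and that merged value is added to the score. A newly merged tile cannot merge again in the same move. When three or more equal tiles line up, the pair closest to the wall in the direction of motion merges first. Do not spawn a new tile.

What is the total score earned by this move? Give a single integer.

Slide down:
col 0: [64, 16, 32, 16] -> [64, 16, 32, 16]  score +0 (running 0)
col 1: [64, 0, 4, 4] -> [0, 0, 64, 8]  score +8 (running 8)
col 2: [0, 64, 64, 32] -> [0, 0, 128, 32]  score +128 (running 136)
col 3: [0, 0, 0, 32] -> [0, 0, 0, 32]  score +0 (running 136)
Board after move:
 64   0   0   0
 16   0   0   0
 32  64 128   0
 16   8  32  32

Answer: 136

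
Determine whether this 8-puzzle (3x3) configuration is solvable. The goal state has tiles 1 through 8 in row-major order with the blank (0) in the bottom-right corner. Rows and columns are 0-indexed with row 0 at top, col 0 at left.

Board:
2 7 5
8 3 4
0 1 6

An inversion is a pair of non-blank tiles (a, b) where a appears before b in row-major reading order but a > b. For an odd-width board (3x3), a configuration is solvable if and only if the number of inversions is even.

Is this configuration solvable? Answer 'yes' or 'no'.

Inversions (pairs i<j in row-major order where tile[i] > tile[j] > 0): 15
15 is odd, so the puzzle is not solvable.

Answer: no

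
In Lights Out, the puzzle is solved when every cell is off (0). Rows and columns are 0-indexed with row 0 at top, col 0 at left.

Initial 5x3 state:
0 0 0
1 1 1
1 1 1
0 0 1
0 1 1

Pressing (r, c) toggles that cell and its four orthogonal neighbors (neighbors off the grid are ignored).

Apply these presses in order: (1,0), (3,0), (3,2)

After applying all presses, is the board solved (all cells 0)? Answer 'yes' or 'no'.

After press 1 at (1,0):
1 0 0
0 0 1
0 1 1
0 0 1
0 1 1

After press 2 at (3,0):
1 0 0
0 0 1
1 1 1
1 1 1
1 1 1

After press 3 at (3,2):
1 0 0
0 0 1
1 1 0
1 0 0
1 1 0

Lights still on: 7

Answer: no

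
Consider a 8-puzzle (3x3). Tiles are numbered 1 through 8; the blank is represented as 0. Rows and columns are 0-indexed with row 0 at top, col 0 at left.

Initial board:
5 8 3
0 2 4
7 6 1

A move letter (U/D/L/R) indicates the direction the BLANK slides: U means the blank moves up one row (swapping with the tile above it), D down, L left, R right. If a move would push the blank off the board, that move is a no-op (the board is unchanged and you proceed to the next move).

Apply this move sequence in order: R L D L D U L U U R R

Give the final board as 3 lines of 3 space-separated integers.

After move 1 (R):
5 8 3
2 0 4
7 6 1

After move 2 (L):
5 8 3
0 2 4
7 6 1

After move 3 (D):
5 8 3
7 2 4
0 6 1

After move 4 (L):
5 8 3
7 2 4
0 6 1

After move 5 (D):
5 8 3
7 2 4
0 6 1

After move 6 (U):
5 8 3
0 2 4
7 6 1

After move 7 (L):
5 8 3
0 2 4
7 6 1

After move 8 (U):
0 8 3
5 2 4
7 6 1

After move 9 (U):
0 8 3
5 2 4
7 6 1

After move 10 (R):
8 0 3
5 2 4
7 6 1

After move 11 (R):
8 3 0
5 2 4
7 6 1

Answer: 8 3 0
5 2 4
7 6 1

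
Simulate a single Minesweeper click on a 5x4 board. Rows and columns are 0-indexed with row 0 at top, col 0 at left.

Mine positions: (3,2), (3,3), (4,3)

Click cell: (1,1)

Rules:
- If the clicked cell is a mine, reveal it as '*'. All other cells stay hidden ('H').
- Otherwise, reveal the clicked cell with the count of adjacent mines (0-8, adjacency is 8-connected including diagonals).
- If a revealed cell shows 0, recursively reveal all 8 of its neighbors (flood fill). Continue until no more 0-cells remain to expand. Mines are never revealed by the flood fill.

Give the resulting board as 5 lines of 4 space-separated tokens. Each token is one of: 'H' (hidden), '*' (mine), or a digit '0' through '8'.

0 0 0 0
0 0 0 0
0 1 2 2
0 1 H H
0 1 H H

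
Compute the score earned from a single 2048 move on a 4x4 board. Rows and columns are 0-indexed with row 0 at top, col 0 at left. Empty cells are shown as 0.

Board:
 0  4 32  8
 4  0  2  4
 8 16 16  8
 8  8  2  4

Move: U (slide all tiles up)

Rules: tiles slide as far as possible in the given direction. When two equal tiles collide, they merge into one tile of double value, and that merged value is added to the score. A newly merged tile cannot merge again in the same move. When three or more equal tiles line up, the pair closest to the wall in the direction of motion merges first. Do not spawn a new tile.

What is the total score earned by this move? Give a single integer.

Slide up:
col 0: [0, 4, 8, 8] -> [4, 16, 0, 0]  score +16 (running 16)
col 1: [4, 0, 16, 8] -> [4, 16, 8, 0]  score +0 (running 16)
col 2: [32, 2, 16, 2] -> [32, 2, 16, 2]  score +0 (running 16)
col 3: [8, 4, 8, 4] -> [8, 4, 8, 4]  score +0 (running 16)
Board after move:
 4  4 32  8
16 16  2  4
 0  8 16  8
 0  0  2  4

Answer: 16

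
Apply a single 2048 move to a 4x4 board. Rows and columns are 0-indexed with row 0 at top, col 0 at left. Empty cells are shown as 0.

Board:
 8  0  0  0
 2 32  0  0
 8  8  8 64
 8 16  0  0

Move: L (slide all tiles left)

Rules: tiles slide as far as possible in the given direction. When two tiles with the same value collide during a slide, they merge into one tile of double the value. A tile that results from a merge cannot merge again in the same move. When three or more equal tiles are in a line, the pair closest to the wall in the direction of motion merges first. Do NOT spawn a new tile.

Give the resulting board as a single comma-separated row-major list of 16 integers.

Slide left:
row 0: [8, 0, 0, 0] -> [8, 0, 0, 0]
row 1: [2, 32, 0, 0] -> [2, 32, 0, 0]
row 2: [8, 8, 8, 64] -> [16, 8, 64, 0]
row 3: [8, 16, 0, 0] -> [8, 16, 0, 0]

Answer: 8, 0, 0, 0, 2, 32, 0, 0, 16, 8, 64, 0, 8, 16, 0, 0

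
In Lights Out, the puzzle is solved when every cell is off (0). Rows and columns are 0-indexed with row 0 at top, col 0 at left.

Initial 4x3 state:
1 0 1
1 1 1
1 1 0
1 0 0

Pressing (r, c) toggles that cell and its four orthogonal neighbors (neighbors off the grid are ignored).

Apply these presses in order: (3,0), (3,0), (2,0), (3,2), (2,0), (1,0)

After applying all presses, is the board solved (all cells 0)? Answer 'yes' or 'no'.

Answer: no

Derivation:
After press 1 at (3,0):
1 0 1
1 1 1
0 1 0
0 1 0

After press 2 at (3,0):
1 0 1
1 1 1
1 1 0
1 0 0

After press 3 at (2,0):
1 0 1
0 1 1
0 0 0
0 0 0

After press 4 at (3,2):
1 0 1
0 1 1
0 0 1
0 1 1

After press 5 at (2,0):
1 0 1
1 1 1
1 1 1
1 1 1

After press 6 at (1,0):
0 0 1
0 0 1
0 1 1
1 1 1

Lights still on: 7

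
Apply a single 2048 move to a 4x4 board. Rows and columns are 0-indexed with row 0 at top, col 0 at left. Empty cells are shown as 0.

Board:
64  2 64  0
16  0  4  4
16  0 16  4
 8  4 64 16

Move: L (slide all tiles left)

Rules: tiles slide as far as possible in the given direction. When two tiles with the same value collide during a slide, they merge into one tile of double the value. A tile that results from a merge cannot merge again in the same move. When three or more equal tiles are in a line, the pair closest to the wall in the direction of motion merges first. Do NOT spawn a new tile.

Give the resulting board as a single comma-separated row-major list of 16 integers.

Answer: 64, 2, 64, 0, 16, 8, 0, 0, 32, 4, 0, 0, 8, 4, 64, 16

Derivation:
Slide left:
row 0: [64, 2, 64, 0] -> [64, 2, 64, 0]
row 1: [16, 0, 4, 4] -> [16, 8, 0, 0]
row 2: [16, 0, 16, 4] -> [32, 4, 0, 0]
row 3: [8, 4, 64, 16] -> [8, 4, 64, 16]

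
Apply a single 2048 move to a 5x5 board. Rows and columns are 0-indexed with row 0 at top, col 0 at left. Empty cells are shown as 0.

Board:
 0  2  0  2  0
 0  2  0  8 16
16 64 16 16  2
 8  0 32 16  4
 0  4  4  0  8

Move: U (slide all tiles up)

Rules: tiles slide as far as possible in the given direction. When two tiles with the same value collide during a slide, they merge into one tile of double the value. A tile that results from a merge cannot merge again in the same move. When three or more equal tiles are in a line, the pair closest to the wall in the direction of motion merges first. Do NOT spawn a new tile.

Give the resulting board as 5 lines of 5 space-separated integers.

Slide up:
col 0: [0, 0, 16, 8, 0] -> [16, 8, 0, 0, 0]
col 1: [2, 2, 64, 0, 4] -> [4, 64, 4, 0, 0]
col 2: [0, 0, 16, 32, 4] -> [16, 32, 4, 0, 0]
col 3: [2, 8, 16, 16, 0] -> [2, 8, 32, 0, 0]
col 4: [0, 16, 2, 4, 8] -> [16, 2, 4, 8, 0]

Answer: 16  4 16  2 16
 8 64 32  8  2
 0  4  4 32  4
 0  0  0  0  8
 0  0  0  0  0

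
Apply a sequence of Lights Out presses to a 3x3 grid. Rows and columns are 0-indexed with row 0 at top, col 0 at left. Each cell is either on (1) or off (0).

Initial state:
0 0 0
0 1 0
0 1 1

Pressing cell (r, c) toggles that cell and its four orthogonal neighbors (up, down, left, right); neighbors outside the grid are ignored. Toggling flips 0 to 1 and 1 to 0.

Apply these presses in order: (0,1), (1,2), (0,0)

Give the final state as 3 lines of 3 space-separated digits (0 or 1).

Answer: 0 0 0
1 1 1
0 1 0

Derivation:
After press 1 at (0,1):
1 1 1
0 0 0
0 1 1

After press 2 at (1,2):
1 1 0
0 1 1
0 1 0

After press 3 at (0,0):
0 0 0
1 1 1
0 1 0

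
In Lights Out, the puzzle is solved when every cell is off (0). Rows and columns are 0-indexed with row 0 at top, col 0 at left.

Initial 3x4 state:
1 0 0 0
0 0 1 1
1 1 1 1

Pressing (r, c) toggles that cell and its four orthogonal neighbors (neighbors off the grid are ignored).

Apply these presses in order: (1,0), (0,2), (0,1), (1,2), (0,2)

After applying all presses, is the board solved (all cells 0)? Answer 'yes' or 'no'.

After press 1 at (1,0):
0 0 0 0
1 1 1 1
0 1 1 1

After press 2 at (0,2):
0 1 1 1
1 1 0 1
0 1 1 1

After press 3 at (0,1):
1 0 0 1
1 0 0 1
0 1 1 1

After press 4 at (1,2):
1 0 1 1
1 1 1 0
0 1 0 1

After press 5 at (0,2):
1 1 0 0
1 1 0 0
0 1 0 1

Lights still on: 6

Answer: no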